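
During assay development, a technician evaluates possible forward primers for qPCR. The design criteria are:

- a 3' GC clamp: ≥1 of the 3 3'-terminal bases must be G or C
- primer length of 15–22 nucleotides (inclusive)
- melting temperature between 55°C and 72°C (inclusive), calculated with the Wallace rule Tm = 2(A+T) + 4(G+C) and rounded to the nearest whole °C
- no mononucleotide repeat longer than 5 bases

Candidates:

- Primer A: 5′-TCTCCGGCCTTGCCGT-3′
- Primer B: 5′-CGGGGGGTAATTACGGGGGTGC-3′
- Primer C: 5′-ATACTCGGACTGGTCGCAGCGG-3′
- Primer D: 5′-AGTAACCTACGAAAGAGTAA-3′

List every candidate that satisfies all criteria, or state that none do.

Primer C only.

Primer A (16 nt, A=0 T=5 G=4 C=7): 3' end CGT has 2 G/C ✓; length 16 ✓; Tm = 2·5 + 4·11 = 54°C, outside 55–72°C ✗; longest run = 2 ✓ — fails.
Primer B (22 nt, A=3 T=4 G=12 C=3): 3' end TGC has 2 G/C ✓; length 22 ✓; Tm = 2·7 + 4·15 = 74°C, outside 55–72°C ✗; longest run = 6, exceeds 5 ✗ — fails.
Primer C (22 nt, A=4 T=4 G=8 C=6): 3' end CGG has 3 G/C ✓; length 22 ✓; Tm = 2·8 + 4·14 = 72°C ✓; longest run = 2 ✓ — passes.
Primer D (20 nt, A=10 T=3 G=4 C=3): 3' end TAA has 0 G/C, need ≥1 ✗; length 20 ✓; Tm = 2·13 + 4·7 = 54°C, outside 55–72°C ✗; longest run = 3 ✓ — fails.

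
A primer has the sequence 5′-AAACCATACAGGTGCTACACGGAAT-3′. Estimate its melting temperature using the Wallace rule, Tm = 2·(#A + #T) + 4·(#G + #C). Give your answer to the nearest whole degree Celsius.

Base counts: A=10, T=4, G=5, C=6 (length 25).
Tm = 2·(10+4) + 4·(5+6) = 2·14 + 4·11 = 28 + 44 = 72°C.

72°C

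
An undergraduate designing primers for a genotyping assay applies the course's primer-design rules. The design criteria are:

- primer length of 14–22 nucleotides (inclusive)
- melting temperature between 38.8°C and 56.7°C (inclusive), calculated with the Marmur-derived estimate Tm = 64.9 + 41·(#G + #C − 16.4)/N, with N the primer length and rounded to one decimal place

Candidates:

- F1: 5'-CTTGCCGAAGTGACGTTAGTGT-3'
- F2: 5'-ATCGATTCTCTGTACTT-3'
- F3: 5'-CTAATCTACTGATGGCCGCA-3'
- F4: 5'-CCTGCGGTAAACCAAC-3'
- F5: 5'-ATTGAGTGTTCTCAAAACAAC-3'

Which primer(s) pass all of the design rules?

F1, F2, F3, F4 and F5.

F1 (22 nt, A=4 T=7 G=7 C=4): length 22 ✓; Tm = 64.9 + 41·(11 − 16.4)/22 = 54.8°C ✓ — passes.
F2 (17 nt, A=3 T=8 G=2 C=4): length 17 ✓; Tm = 64.9 + 41·(6 − 16.4)/17 = 39.8°C ✓ — passes.
F3 (20 nt, A=5 T=5 G=4 C=6): length 20 ✓; Tm = 64.9 + 41·(10 − 16.4)/20 = 51.8°C ✓ — passes.
F4 (16 nt, A=5 T=2 G=3 C=6): length 16 ✓; Tm = 64.9 + 41·(9 − 16.4)/16 = 45.9°C ✓ — passes.
F5 (21 nt, A=8 T=6 G=3 C=4): length 21 ✓; Tm = 64.9 + 41·(7 − 16.4)/21 = 46.5°C ✓ — passes.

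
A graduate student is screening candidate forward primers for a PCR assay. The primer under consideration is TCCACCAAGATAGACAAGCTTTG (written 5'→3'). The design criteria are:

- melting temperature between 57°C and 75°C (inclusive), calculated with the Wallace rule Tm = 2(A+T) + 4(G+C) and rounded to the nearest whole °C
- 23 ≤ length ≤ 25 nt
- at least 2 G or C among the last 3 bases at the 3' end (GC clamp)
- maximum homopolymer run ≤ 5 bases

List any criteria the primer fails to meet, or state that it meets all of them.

Base counts: A=8, T=5, G=4, C=6 (length 23).
Tm: Tm = 2·13 + 4·10 = 66°C ✓
length: length 23 ✓
GC clamp: 3' end TTG has 1 G/C, need ≥2 ✗
homopolymer run: longest run = 3 ✓

Fails: GC clamp.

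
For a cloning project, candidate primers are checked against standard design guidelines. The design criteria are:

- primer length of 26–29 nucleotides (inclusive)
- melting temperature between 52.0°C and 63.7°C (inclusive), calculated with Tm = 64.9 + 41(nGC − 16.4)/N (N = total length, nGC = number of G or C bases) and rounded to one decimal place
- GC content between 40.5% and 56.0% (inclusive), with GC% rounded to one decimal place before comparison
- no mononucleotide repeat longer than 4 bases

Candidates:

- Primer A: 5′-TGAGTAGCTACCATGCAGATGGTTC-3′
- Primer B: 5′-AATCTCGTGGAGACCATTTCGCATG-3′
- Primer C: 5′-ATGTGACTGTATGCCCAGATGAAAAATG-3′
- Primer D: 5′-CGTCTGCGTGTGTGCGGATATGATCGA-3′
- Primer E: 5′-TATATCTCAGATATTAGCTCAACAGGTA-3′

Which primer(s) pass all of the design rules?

Primer D only.

Primer A (25 nt, A=6 T=7 G=7 C=5): length 25, outside 26–29 ✗; Tm = 64.9 + 41·(12 − 16.4)/25 = 57.7°C ✓; GC 12/25 = 48.0% ✓; longest run = 2 ✓ — fails.
Primer B (25 nt, A=6 T=7 G=6 C=6): length 25, outside 26–29 ✗; Tm = 64.9 + 41·(12 − 16.4)/25 = 57.7°C ✓; GC 12/25 = 48.0% ✓; longest run = 3 ✓ — fails.
Primer C (28 nt, A=10 T=7 G=7 C=4): length 28 ✓; Tm = 64.9 + 41·(11 − 16.4)/28 = 57.0°C ✓; GC 11/28 = 39.3%, outside 40.5–56.0% ✗; longest run = 5, exceeds 4 ✗ — fails.
Primer D (27 nt, A=4 T=8 G=10 C=5): length 27 ✓; Tm = 64.9 + 41·(15 − 16.4)/27 = 62.8°C ✓; GC 15/27 = 55.6% ✓; longest run = 2 ✓ — passes.
Primer E (28 nt, A=10 T=9 G=4 C=5): length 28 ✓; Tm = 64.9 + 41·(9 − 16.4)/28 = 54.1°C ✓; GC 9/28 = 32.1%, outside 40.5–56.0% ✗; longest run = 2 ✓ — fails.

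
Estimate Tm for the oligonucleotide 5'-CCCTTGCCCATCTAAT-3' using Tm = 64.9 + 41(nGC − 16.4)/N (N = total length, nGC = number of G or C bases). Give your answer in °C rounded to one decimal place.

43.4°C

Base counts: A=3, T=5, G=1, C=7; G+C = 8, N = 16.
Tm = 64.9 + 41·(8 − 16.4)/16 = 64.9 + -344.40/16 = 43.4°C.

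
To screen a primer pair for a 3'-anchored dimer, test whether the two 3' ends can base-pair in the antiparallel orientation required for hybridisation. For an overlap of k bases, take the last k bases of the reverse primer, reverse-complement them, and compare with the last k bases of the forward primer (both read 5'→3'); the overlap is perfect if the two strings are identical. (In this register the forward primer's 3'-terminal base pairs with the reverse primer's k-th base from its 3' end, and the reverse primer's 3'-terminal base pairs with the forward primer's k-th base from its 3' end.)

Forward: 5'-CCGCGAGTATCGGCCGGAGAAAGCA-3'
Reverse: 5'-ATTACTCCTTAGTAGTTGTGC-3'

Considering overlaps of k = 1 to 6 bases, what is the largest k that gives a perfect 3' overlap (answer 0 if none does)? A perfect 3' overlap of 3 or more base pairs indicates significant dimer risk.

Longest perfect overlap: 3 complementary base pairs; significant dimer risk (threshold 3).

Last 6 bases (5'→3') — forward …AAAGCA, reverse …TTGTGC.
Reverse complement of the reverse primer's last 6 bases: GCACAA; its first k bases are the reverse complement of the reverse primer's last k bases, so a perfect k-base overlap needs the forward primer's last k bases to equal them.
Comparing (forward last k vs required): k=1: A vs G ✗; k=2: CA vs GC ✗; k=3: GCA vs GCA ✓; k=4: AGCA vs GCAC ✗; k=5: AAGCA vs GCACA ✗; k=6: AAAGCA vs GCACAA ✗.
Only k = 3 is perfect, so the longest perfect 3' overlap is 3.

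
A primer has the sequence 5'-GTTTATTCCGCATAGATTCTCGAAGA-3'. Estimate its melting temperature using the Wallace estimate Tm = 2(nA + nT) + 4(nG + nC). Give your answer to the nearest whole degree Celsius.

72°C

Base counts: A=7, T=9, G=5, C=5 (length 26).
Tm = 2·(7+9) + 4·(5+5) = 2·16 + 4·10 = 32 + 40 = 72°C.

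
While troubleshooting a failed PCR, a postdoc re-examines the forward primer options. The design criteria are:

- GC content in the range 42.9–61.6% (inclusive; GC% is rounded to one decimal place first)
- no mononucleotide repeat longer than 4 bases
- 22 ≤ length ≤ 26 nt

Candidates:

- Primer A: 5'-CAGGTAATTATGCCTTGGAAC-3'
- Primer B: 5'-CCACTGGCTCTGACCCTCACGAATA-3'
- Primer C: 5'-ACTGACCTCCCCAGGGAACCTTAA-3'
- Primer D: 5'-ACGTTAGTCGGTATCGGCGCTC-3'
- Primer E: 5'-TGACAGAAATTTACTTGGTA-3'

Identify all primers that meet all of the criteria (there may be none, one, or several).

Primer A (21 nt, A=6 T=6 G=5 C=4): GC 9/21 = 42.9% ✓; longest run = 2 ✓; length 21, outside 22–26 ✗ — fails.
Primer B (25 nt, A=6 T=5 G=4 C=10): GC 14/25 = 56.0% ✓; longest run = 3 ✓; length 25 ✓ — passes.
Primer C (24 nt, A=7 T=4 G=4 C=9): GC 13/24 = 54.2% ✓; longest run = 4 ✓; length 24 ✓ — passes.
Primer D (22 nt, A=3 T=6 G=7 C=6): GC 13/22 = 59.1% ✓; longest run = 2 ✓; length 22 ✓ — passes.
Primer E (20 nt, A=7 T=7 G=4 C=2): GC 6/20 = 30.0%, outside 42.9–61.6% ✗; longest run = 3 ✓; length 20, outside 22–26 ✗ — fails.

Primer B, Primer C and Primer D.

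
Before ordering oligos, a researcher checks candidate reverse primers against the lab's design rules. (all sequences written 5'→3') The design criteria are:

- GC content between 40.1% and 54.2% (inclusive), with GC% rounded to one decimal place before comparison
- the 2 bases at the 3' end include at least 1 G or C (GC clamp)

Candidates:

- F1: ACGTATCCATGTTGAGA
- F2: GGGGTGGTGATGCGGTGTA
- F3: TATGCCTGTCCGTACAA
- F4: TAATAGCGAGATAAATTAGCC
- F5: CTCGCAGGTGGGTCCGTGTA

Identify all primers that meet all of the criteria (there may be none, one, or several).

F1 only.

F1 (17 nt, A=5 T=5 G=4 C=3): GC 7/17 = 41.2% ✓; 3' end GA has 1 G/C ✓ — passes.
F2 (19 nt, A=2 T=5 G=11 C=1): GC 12/19 = 63.2%, outside 40.1–54.2% ✗; 3' end TA has 0 G/C, need ≥1 ✗ — fails.
F3 (17 nt, A=4 T=5 G=3 C=5): GC 8/17 = 47.1% ✓; 3' end AA has 0 G/C, need ≥1 ✗ — fails.
F4 (21 nt, A=9 T=5 G=4 C=3): GC 7/21 = 33.3%, outside 40.1–54.2% ✗; 3' end CC has 2 G/C ✓ — fails.
F5 (20 nt, A=2 T=5 G=8 C=5): GC 13/20 = 65.0%, outside 40.1–54.2% ✗; 3' end TA has 0 G/C, need ≥1 ✗ — fails.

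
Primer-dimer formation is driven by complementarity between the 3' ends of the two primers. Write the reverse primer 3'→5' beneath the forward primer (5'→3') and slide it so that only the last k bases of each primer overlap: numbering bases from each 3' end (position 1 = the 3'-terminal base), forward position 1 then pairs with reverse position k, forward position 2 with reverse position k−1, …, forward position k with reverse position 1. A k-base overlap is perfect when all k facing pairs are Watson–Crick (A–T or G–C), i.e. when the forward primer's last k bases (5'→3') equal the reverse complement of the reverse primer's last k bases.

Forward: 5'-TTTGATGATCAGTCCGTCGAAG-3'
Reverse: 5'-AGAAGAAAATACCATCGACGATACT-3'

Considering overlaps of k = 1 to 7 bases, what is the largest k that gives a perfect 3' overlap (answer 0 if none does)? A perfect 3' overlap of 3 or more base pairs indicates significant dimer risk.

Last 7 bases (5'→3') — forward …GTCGAAG, reverse …CGATACT.
Reverse complement of the reverse primer's last 7 bases: AGTATCG; its first k bases are the reverse complement of the reverse primer's last k bases, so a perfect k-base overlap needs the forward primer's last k bases to equal them.
Comparing (forward last k vs required): k=1: G vs A ✗; k=2: AG vs AG ✓; k=3: AAG vs AGT ✗; k=4: GAAG vs AGTA ✗; k=5: CGAAG vs AGTAT ✗; k=6: TCGAAG vs AGTATC ✗; k=7: GTCGAAG vs AGTATCG ✗.
Only k = 2 is perfect, so the longest perfect 3' overlap is 2.

Longest perfect overlap: 2 complementary base pairs; below the dimer-risk threshold (threshold 3).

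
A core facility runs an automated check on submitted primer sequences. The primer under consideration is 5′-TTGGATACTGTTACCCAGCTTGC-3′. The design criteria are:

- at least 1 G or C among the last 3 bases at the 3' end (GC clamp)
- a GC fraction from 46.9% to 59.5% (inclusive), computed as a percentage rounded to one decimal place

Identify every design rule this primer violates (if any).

Meets all criteria.

Base counts: A=4, T=8, G=5, C=6 (length 23).
GC clamp: 3' end TGC has 2 G/C ✓
GC content: GC 11/23 = 47.8% ✓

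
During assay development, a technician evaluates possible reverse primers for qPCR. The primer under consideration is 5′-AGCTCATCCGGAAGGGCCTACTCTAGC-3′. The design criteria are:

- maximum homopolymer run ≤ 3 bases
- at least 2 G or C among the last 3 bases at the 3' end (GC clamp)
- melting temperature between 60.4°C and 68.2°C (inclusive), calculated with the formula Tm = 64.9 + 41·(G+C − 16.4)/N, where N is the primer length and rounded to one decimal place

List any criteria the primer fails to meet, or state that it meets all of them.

Meets all criteria.

Base counts: A=6, T=5, G=7, C=9 (length 27).
homopolymer run: longest run = 3 ✓
GC clamp: 3' end AGC has 2 G/C ✓
Tm: Tm = 64.9 + 41·(16 − 16.4)/27 = 64.3°C ✓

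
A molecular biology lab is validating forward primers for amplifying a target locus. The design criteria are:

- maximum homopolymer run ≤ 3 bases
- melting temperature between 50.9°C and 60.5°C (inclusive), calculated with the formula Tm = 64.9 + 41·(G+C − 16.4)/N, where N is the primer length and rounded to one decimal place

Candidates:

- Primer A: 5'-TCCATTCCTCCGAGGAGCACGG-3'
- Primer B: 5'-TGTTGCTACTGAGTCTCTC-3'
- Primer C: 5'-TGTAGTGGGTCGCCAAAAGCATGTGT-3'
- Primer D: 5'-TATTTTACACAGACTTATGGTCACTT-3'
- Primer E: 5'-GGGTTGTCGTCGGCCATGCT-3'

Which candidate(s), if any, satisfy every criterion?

Primer A (22 nt, A=4 T=4 G=6 C=8): longest run = 2 ✓; Tm = 64.9 + 41·(14 − 16.4)/22 = 60.4°C ✓ — passes.
Primer B (19 nt, A=2 T=8 G=4 C=5): longest run = 2 ✓; Tm = 64.9 + 41·(9 − 16.4)/19 = 48.9°C, outside 50.9–60.5°C ✗ — fails.
Primer C (26 nt, A=6 T=7 G=9 C=4): longest run = 4, exceeds 3 ✗; Tm = 64.9 + 41·(13 − 16.4)/26 = 59.5°C ✓ — fails.
Primer D (26 nt, A=7 T=11 G=3 C=5): longest run = 4, exceeds 3 ✗; Tm = 64.9 + 41·(8 − 16.4)/26 = 51.7°C ✓ — fails.
Primer E (20 nt, A=1 T=6 G=8 C=5): longest run = 3 ✓; Tm = 64.9 + 41·(13 − 16.4)/20 = 57.9°C ✓ — passes.

Primer A and Primer E.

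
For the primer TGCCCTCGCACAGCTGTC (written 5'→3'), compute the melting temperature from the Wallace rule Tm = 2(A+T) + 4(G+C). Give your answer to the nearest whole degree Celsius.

60°C

Base counts: A=2, T=4, G=4, C=8 (length 18).
Tm = 2·(2+4) + 4·(4+8) = 2·6 + 4·12 = 12 + 48 = 60°C.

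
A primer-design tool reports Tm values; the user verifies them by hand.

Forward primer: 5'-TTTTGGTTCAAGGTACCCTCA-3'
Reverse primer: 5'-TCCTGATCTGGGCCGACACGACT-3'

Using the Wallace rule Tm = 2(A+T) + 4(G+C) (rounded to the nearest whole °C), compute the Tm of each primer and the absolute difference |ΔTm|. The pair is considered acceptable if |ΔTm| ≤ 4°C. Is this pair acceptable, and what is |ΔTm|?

Forward: A=4 T=8 G=4 C=5 → Tm = 2·12 + 4·9 = 60°C.
Reverse: A=4 T=5 G=6 C=8 → Tm = 2·9 + 4·14 = 74°C.
|ΔTm| = |60 − 74| = 14°C, > 4°C.

|ΔTm| = 14°C; the pair is not acceptable.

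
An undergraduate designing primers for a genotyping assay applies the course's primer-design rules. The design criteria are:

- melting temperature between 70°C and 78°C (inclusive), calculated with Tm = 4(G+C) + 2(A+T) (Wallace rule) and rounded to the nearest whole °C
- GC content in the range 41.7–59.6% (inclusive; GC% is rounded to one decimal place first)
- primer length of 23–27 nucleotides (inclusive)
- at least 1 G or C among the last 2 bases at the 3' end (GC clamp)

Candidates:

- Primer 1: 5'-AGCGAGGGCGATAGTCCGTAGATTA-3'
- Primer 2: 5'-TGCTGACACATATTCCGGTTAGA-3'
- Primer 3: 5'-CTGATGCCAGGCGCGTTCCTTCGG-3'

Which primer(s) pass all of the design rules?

None of the candidates satisfy all criteria.

Primer 1 (25 nt, A=7 T=5 G=9 C=4): Tm = 2·12 + 4·13 = 76°C ✓; GC 13/25 = 52.0% ✓; length 25 ✓; 3' end TA has 0 G/C, need ≥1 ✗ — fails.
Primer 2 (23 nt, A=6 T=7 G=5 C=5): Tm = 2·13 + 4·10 = 66°C, outside 70–78°C ✗; GC 10/23 = 43.5% ✓; length 23 ✓; 3' end GA has 1 G/C ✓ — fails.
Primer 3 (24 nt, A=2 T=6 G=8 C=8): Tm = 2·8 + 4·16 = 80°C, outside 70–78°C ✗; GC 16/24 = 66.7%, outside 41.7–59.6% ✗; length 24 ✓; 3' end GG has 2 G/C ✓ — fails.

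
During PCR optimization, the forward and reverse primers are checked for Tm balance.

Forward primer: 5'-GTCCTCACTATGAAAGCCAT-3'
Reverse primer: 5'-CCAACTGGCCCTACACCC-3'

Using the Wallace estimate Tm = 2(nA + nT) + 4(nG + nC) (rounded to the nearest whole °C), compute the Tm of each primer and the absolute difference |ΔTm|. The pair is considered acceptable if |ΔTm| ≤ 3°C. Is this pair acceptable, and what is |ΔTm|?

Forward: A=6 T=5 G=3 C=6 → Tm = 2·11 + 4·9 = 58°C.
Reverse: A=4 T=2 G=2 C=10 → Tm = 2·6 + 4·12 = 60°C.
|ΔTm| = |58 − 60| = 2°C, ≤ 3°C.

|ΔTm| = 2°C; the pair is acceptable.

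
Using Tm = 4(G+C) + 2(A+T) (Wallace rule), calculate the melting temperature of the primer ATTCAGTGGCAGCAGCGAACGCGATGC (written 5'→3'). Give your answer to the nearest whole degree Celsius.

86°C

Base counts: A=7, T=4, G=9, C=7 (length 27).
Tm = 2·(7+4) + 4·(9+7) = 2·11 + 4·16 = 22 + 64 = 86°C.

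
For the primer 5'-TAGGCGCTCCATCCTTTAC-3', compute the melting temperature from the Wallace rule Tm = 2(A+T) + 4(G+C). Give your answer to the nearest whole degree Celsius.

Base counts: A=3, T=6, G=3, C=7 (length 19).
Tm = 2·(3+6) + 4·(3+7) = 2·9 + 4·10 = 18 + 40 = 58°C.

58°C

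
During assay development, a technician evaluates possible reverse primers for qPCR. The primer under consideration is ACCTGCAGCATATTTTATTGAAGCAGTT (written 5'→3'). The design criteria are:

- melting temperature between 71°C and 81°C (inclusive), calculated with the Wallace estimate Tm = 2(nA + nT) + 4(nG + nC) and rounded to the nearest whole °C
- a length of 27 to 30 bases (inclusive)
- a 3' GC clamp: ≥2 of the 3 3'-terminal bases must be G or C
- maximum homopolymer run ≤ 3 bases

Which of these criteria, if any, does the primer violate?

Base counts: A=8, T=10, G=5, C=5 (length 28).
Tm: Tm = 2·18 + 4·10 = 76°C ✓
length: length 28 ✓
GC clamp: 3' end GTT has 1 G/C, need ≥2 ✗
homopolymer run: longest run = 4, exceeds 3 ✗

Fails: GC clamp, homopolymer run.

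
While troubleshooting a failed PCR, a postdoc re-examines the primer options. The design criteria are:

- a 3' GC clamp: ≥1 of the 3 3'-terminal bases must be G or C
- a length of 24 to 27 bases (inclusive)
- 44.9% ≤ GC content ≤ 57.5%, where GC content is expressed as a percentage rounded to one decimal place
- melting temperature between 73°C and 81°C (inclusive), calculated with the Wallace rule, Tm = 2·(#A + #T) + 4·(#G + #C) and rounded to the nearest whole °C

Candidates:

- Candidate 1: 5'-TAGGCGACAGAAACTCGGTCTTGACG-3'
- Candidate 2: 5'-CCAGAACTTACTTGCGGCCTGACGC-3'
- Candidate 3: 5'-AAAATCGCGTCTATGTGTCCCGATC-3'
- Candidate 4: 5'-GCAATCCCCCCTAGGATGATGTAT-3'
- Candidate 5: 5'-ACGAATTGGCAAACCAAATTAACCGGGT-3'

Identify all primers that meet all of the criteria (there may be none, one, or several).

Candidate 1 and Candidate 3.

Candidate 1 (26 nt, A=7 T=5 G=8 C=6): 3' end ACG has 2 G/C ✓; length 26 ✓; GC 14/26 = 53.8% ✓; Tm = 2·12 + 4·14 = 80°C ✓ — passes.
Candidate 2 (25 nt, A=5 T=5 G=6 C=9): 3' end CGC has 3 G/C ✓; length 25 ✓; GC 15/25 = 60.0%, outside 44.9–57.5% ✗; Tm = 2·10 + 4·15 = 80°C ✓ — fails.
Candidate 3 (25 nt, A=6 T=7 G=5 C=7): 3' end ATC has 1 G/C ✓; length 25 ✓; GC 12/25 = 48.0% ✓; Tm = 2·13 + 4·12 = 74°C ✓ — passes.
Candidate 4 (24 nt, A=6 T=6 G=5 C=7): 3' end TAT has 0 G/C, need ≥1 ✗; length 24 ✓; GC 12/24 = 50.0% ✓; Tm = 2·12 + 4·12 = 72°C, outside 73–81°C ✗ — fails.
Candidate 5 (28 nt, A=11 T=5 G=6 C=6): 3' end GGT has 2 G/C ✓; length 28, outside 24–27 ✗; GC 12/28 = 42.9%, outside 44.9–57.5% ✗; Tm = 2·16 + 4·12 = 80°C ✓ — fails.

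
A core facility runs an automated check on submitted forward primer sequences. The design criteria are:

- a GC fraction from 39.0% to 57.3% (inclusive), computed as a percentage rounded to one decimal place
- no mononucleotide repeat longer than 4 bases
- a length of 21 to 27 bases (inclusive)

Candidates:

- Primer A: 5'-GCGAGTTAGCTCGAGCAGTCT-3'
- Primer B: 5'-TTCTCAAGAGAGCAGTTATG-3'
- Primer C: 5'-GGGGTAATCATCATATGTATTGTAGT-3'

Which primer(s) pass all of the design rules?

Primer A (21 nt, A=4 T=5 G=7 C=5): GC 12/21 = 57.1% ✓; longest run = 2 ✓; length 21 ✓ — passes.
Primer B (20 nt, A=6 T=6 G=5 C=3): GC 8/20 = 40.0% ✓; longest run = 2 ✓; length 20, outside 21–27 ✗ — fails.
Primer C (26 nt, A=7 T=10 G=7 C=2): GC 9/26 = 34.6%, outside 39.0–57.3% ✗; longest run = 4 ✓; length 26 ✓ — fails.

Primer A only.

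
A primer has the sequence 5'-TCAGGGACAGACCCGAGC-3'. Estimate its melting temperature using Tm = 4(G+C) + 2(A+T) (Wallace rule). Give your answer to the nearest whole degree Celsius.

60°C

Base counts: A=5, T=1, G=6, C=6 (length 18).
Tm = 2·(5+1) + 4·(6+6) = 2·6 + 4·12 = 12 + 48 = 60°C.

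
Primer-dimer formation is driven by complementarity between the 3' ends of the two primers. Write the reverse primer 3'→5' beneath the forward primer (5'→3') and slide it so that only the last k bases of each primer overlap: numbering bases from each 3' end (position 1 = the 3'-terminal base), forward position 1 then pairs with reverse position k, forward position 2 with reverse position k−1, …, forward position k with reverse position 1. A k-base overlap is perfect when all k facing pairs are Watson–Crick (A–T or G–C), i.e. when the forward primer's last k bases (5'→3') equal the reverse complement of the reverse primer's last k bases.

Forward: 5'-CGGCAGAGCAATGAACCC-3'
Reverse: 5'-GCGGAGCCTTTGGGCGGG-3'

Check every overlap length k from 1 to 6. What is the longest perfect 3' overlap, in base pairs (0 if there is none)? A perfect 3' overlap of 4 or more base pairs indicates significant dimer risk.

Longest perfect overlap: 3 complementary base pairs; below the dimer-risk threshold (threshold 4).

Last 6 bases (5'→3') — forward …GAACCC, reverse …GGCGGG.
Reverse complement of the reverse primer's last 6 bases: CCCGCC; its first k bases are the reverse complement of the reverse primer's last k bases, so a perfect k-base overlap needs the forward primer's last k bases to equal them.
Comparing (forward last k vs required): k=1: C vs C ✓; k=2: CC vs CC ✓; k=3: CCC vs CCC ✓; k=4: ACCC vs CCCG ✗; k=5: AACCC vs CCCGC ✗; k=6: GAACCC vs CCCGCC ✗.
Perfect overlaps at k = 1, 2, 3; the largest is 3.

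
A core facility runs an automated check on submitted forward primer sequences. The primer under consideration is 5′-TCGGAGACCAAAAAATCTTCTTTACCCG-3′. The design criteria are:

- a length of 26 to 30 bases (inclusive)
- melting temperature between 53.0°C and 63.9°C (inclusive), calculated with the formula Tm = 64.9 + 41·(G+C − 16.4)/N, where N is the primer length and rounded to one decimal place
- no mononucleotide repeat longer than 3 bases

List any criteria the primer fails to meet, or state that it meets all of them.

Base counts: A=9, T=7, G=4, C=8 (length 28).
length: length 28 ✓
Tm: Tm = 64.9 + 41·(12 − 16.4)/28 = 58.5°C ✓
homopolymer run: longest run = 6, exceeds 3 ✗

Fails: homopolymer run.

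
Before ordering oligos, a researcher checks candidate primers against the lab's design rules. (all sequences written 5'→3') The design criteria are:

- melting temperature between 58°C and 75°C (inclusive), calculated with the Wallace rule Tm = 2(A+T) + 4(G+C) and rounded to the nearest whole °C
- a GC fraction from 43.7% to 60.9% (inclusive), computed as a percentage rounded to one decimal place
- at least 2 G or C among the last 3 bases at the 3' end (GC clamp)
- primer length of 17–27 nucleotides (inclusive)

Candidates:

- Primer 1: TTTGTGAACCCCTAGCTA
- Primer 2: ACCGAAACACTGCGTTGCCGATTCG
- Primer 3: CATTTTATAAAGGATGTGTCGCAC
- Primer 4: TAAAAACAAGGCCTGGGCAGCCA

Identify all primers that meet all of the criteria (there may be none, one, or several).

Primer 4 only.

Primer 1 (18 nt, A=4 T=6 G=3 C=5): Tm = 2·10 + 4·8 = 52°C, outside 58–75°C ✗; GC 8/18 = 44.4% ✓; 3' end CTA has 1 G/C, need ≥2 ✗; length 18 ✓ — fails.
Primer 2 (25 nt, A=6 T=5 G=6 C=8): Tm = 2·11 + 4·14 = 78°C, outside 58–75°C ✗; GC 14/25 = 56.0% ✓; 3' end TCG has 2 G/C ✓; length 25 ✓ — fails.
Primer 3 (24 nt, A=7 T=8 G=5 C=4): Tm = 2·15 + 4·9 = 66°C ✓; GC 9/24 = 37.5%, outside 43.7–60.9% ✗; 3' end CAC has 2 G/C ✓; length 24 ✓ — fails.
Primer 4 (23 nt, A=9 T=2 G=6 C=6): Tm = 2·11 + 4·12 = 70°C ✓; GC 12/23 = 52.2% ✓; 3' end CCA has 2 G/C ✓; length 23 ✓ — passes.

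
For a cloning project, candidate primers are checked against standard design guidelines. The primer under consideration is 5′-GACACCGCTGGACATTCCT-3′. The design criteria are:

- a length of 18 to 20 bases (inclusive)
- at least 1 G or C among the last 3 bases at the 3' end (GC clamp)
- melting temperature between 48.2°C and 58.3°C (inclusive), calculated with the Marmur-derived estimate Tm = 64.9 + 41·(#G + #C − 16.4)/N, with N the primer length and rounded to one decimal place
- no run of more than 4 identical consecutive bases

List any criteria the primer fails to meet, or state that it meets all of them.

Base counts: A=4, T=4, G=4, C=7 (length 19).
length: length 19 ✓
GC clamp: 3' end CCT has 2 G/C ✓
Tm: Tm = 64.9 + 41·(11 − 16.4)/19 = 53.2°C ✓
homopolymer run: longest run = 2 ✓

Meets all criteria.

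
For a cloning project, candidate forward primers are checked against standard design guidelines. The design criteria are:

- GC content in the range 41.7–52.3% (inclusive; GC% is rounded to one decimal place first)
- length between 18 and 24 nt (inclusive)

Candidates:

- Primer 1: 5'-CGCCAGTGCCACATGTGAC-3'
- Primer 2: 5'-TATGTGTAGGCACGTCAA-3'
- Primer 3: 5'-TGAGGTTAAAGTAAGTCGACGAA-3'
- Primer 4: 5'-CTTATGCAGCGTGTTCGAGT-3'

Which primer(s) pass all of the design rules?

Primer 1 (19 nt, A=4 T=3 G=5 C=7): GC 12/19 = 63.2%, outside 41.7–52.3% ✗; length 19 ✓ — fails.
Primer 2 (18 nt, A=5 T=5 G=5 C=3): GC 8/18 = 44.4% ✓; length 18 ✓ — passes.
Primer 3 (23 nt, A=9 T=5 G=7 C=2): GC 9/23 = 39.1%, outside 41.7–52.3% ✗; length 23 ✓ — fails.
Primer 4 (20 nt, A=3 T=7 G=6 C=4): GC 10/20 = 50.0% ✓; length 20 ✓ — passes.

Primer 2 and Primer 4.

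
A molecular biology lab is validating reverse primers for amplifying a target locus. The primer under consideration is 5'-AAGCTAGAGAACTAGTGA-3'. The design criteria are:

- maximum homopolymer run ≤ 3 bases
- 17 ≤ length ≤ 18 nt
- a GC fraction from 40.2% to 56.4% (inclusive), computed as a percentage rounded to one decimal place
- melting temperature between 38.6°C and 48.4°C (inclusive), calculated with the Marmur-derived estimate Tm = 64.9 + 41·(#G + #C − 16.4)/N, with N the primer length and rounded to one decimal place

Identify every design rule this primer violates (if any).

Fails: GC content.

Base counts: A=8, T=3, G=5, C=2 (length 18).
homopolymer run: longest run = 2 ✓
length: length 18 ✓
GC content: GC 7/18 = 38.9%, outside 40.2–56.4% ✗
Tm: Tm = 64.9 + 41·(7 − 16.4)/18 = 43.5°C ✓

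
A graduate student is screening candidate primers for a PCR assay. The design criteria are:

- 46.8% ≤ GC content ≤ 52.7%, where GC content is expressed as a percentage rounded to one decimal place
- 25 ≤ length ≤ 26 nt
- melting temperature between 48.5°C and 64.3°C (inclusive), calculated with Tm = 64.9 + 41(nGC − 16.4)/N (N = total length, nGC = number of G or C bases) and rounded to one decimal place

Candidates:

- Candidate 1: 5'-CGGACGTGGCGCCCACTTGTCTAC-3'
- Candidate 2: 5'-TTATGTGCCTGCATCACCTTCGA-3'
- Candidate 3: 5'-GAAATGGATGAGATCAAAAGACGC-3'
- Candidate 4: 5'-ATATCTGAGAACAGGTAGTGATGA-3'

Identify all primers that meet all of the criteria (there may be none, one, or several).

None of the candidates satisfy all criteria.

Candidate 1 (24 nt, A=3 T=5 G=7 C=9): GC 16/24 = 66.7%, outside 46.8–52.7% ✗; length 24, outside 25–26 ✗; Tm = 64.9 + 41·(16 − 16.4)/24 = 64.2°C ✓ — fails.
Candidate 2 (23 nt, A=4 T=8 G=4 C=7): GC 11/23 = 47.8% ✓; length 23, outside 25–26 ✗; Tm = 64.9 + 41·(11 − 16.4)/23 = 55.3°C ✓ — fails.
Candidate 3 (24 nt, A=11 T=3 G=7 C=3): GC 10/24 = 41.7%, outside 46.8–52.7% ✗; length 24, outside 25–26 ✗; Tm = 64.9 + 41·(10 − 16.4)/24 = 54.0°C ✓ — fails.
Candidate 4 (24 nt, A=9 T=6 G=7 C=2): GC 9/24 = 37.5%, outside 46.8–52.7% ✗; length 24, outside 25–26 ✗; Tm = 64.9 + 41·(9 − 16.4)/24 = 52.3°C ✓ — fails.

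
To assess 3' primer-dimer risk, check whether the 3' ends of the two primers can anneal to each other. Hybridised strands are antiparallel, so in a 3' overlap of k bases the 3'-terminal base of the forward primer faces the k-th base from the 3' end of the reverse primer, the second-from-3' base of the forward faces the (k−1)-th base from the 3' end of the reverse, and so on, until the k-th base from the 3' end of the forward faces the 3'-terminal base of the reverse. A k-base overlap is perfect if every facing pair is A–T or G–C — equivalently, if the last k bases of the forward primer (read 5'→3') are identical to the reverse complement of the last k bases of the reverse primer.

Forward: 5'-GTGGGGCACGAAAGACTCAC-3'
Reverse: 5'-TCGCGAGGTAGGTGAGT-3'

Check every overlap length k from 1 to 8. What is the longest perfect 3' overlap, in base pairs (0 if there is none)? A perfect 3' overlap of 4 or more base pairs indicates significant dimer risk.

Longest perfect overlap: 6 complementary base pairs; significant dimer risk (threshold 4).

Last 8 bases (5'→3') — forward …AGACTCAC, reverse …AGGTGAGT.
Reverse complement of the reverse primer's last 8 bases: ACTCACCT; its first k bases are the reverse complement of the reverse primer's last k bases, so a perfect k-base overlap needs the forward primer's last k bases to equal them.
Comparing (forward last k vs required): k=1: C vs A ✗; k=2: AC vs AC ✓; k=3: CAC vs ACT ✗; k=4: TCAC vs ACTC ✗; k=5: CTCAC vs ACTCA ✗; k=6: ACTCAC vs ACTCAC ✓; k=7: GACTCAC vs ACTCACC ✗; k=8: AGACTCAC vs ACTCACCT ✗.
Perfect overlaps at k = 2, 6; the largest is 6.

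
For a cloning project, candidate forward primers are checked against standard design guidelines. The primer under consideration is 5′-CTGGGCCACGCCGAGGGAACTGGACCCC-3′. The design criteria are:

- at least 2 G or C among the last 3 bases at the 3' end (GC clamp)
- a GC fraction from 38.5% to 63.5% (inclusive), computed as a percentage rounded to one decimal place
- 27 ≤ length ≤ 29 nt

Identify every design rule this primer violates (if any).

Base counts: A=5, T=2, G=10, C=11 (length 28).
GC clamp: 3' end CCC has 3 G/C ✓
GC content: GC 21/28 = 75.0%, outside 38.5–63.5% ✗
length: length 28 ✓

Fails: GC content.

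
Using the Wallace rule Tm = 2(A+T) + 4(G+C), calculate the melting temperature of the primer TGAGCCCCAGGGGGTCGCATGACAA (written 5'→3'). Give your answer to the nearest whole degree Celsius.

82°C

Base counts: A=6, T=3, G=9, C=7 (length 25).
Tm = 2·(6+3) + 4·(9+7) = 2·9 + 4·16 = 18 + 64 = 82°C.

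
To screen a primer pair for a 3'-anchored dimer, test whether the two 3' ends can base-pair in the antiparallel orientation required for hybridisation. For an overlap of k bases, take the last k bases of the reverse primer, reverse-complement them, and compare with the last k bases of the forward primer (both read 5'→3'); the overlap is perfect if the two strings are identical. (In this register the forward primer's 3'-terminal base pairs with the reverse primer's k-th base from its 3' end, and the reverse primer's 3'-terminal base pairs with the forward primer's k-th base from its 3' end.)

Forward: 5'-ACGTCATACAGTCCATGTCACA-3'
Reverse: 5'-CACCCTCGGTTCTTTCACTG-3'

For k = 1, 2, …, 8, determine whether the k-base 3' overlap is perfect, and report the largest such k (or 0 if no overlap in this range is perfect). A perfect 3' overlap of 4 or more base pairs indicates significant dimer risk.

Longest perfect overlap: 2 complementary base pairs; below the dimer-risk threshold (threshold 4).

Last 8 bases (5'→3') — forward …ATGTCACA, reverse …TTTCACTG.
Reverse complement of the reverse primer's last 8 bases: CAGTGAAA; its first k bases are the reverse complement of the reverse primer's last k bases, so a perfect k-base overlap needs the forward primer's last k bases to equal them.
Comparing (forward last k vs required): k=1: A vs C ✗; k=2: CA vs CA ✓; k=3: ACA vs CAG ✗; k=4: CACA vs CAGT ✗; k=5: TCACA vs CAGTG ✗; k=6: GTCACA vs CAGTGA ✗; k=7: TGTCACA vs CAGTGAA ✗; k=8: ATGTCACA vs CAGTGAAA ✗.
Only k = 2 is perfect, so the longest perfect 3' overlap is 2.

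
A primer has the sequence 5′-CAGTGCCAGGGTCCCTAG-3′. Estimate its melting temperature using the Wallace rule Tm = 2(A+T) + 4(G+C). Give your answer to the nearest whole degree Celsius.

60°C

Base counts: A=3, T=3, G=6, C=6 (length 18).
Tm = 2·(3+3) + 4·(6+6) = 2·6 + 4·12 = 12 + 48 = 60°C.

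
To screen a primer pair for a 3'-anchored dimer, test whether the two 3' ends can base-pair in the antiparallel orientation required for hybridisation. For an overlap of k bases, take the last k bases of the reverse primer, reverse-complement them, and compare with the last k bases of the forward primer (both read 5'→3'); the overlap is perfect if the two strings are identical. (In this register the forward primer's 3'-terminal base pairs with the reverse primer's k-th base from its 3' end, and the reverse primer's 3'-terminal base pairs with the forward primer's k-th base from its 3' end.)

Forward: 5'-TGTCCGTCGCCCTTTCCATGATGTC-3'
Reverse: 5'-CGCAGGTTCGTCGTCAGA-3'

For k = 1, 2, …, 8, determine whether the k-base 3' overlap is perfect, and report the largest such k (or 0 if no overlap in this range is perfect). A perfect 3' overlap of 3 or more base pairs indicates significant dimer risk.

Last 8 bases (5'→3') — forward …ATGATGTC, reverse …TCGTCAGA.
Reverse complement of the reverse primer's last 8 bases: TCTGACGA; its first k bases are the reverse complement of the reverse primer's last k bases, so a perfect k-base overlap needs the forward primer's last k bases to equal them.
Comparing (forward last k vs required): k=1: C vs T ✗; k=2: TC vs TC ✓; k=3: GTC vs TCT ✗; k=4: TGTC vs TCTG ✗; k=5: ATGTC vs TCTGA ✗; k=6: GATGTC vs TCTGAC ✗; k=7: TGATGTC vs TCTGACG ✗; k=8: ATGATGTC vs TCTGACGA ✗.
Only k = 2 is perfect, so the longest perfect 3' overlap is 2.

Longest perfect overlap: 2 complementary base pairs; below the dimer-risk threshold (threshold 3).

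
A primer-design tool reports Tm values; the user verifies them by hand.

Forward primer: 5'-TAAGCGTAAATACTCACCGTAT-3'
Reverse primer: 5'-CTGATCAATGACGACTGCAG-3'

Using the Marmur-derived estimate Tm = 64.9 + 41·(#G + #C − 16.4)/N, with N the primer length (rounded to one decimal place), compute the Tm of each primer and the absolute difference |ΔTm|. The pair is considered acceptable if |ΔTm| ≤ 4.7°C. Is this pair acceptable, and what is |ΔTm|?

Forward: G+C = 8, N = 22 → Tm = 64.9 + 41·(8 − 16.4)/22 = 49.2°C.
Reverse: G+C = 10, N = 20 → Tm = 64.9 + 41·(10 − 16.4)/20 = 51.8°C.
|ΔTm| = |49.2 − 51.8| = 2.6°C, ≤ 4.7°C.

|ΔTm| = 2.6°C; the pair is acceptable.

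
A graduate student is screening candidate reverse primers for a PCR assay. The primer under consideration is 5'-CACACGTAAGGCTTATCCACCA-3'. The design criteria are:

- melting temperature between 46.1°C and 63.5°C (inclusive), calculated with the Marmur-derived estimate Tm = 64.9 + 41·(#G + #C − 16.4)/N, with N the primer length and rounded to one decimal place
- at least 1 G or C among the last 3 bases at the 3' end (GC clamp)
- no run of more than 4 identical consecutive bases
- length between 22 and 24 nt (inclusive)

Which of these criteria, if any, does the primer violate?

Meets all criteria.

Base counts: A=7, T=4, G=3, C=8 (length 22).
Tm: Tm = 64.9 + 41·(11 − 16.4)/22 = 54.8°C ✓
GC clamp: 3' end CCA has 2 G/C ✓
homopolymer run: longest run = 2 ✓
length: length 22 ✓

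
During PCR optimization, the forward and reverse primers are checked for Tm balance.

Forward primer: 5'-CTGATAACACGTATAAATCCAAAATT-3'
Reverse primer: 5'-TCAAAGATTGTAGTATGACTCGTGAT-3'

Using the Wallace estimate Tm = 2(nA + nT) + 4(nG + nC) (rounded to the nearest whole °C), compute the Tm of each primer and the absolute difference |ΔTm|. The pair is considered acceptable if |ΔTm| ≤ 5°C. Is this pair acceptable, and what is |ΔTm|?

Forward: A=12 T=7 G=2 C=5 → Tm = 2·19 + 4·7 = 66°C.
Reverse: A=8 T=9 G=6 C=3 → Tm = 2·17 + 4·9 = 70°C.
|ΔTm| = |66 − 70| = 4°C, ≤ 5°C.

|ΔTm| = 4°C; the pair is acceptable.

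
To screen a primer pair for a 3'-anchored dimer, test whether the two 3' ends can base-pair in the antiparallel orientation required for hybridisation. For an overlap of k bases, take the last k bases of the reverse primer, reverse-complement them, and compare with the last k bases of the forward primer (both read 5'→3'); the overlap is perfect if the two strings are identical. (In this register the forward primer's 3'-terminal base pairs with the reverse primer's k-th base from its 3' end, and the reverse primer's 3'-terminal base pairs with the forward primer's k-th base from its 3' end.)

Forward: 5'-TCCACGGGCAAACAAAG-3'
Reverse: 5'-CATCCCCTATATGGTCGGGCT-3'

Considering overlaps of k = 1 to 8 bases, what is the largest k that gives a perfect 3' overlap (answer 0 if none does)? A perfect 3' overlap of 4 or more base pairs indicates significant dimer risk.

Last 8 bases (5'→3') — forward …AAACAAAG, reverse …GTCGGGCT.
Reverse complement of the reverse primer's last 8 bases: AGCCCGAC; its first k bases are the reverse complement of the reverse primer's last k bases, so a perfect k-base overlap needs the forward primer's last k bases to equal them.
Comparing (forward last k vs required): k=1: G vs A ✗; k=2: AG vs AG ✓; k=3: AAG vs AGC ✗; k=4: AAAG vs AGCC ✗; k=5: CAAAG vs AGCCC ✗; k=6: ACAAAG vs AGCCCG ✗; k=7: AACAAAG vs AGCCCGA ✗; k=8: AAACAAAG vs AGCCCGAC ✗.
Only k = 2 is perfect, so the longest perfect 3' overlap is 2.

Longest perfect overlap: 2 complementary base pairs; below the dimer-risk threshold (threshold 4).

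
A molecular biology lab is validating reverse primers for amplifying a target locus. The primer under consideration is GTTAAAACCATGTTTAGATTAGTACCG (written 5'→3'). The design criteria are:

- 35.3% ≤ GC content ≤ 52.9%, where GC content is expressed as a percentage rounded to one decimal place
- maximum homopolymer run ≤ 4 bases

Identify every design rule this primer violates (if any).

Fails: GC content.

Base counts: A=9, T=9, G=5, C=4 (length 27).
GC content: GC 9/27 = 33.3%, outside 35.3–52.9% ✗
homopolymer run: longest run = 4 ✓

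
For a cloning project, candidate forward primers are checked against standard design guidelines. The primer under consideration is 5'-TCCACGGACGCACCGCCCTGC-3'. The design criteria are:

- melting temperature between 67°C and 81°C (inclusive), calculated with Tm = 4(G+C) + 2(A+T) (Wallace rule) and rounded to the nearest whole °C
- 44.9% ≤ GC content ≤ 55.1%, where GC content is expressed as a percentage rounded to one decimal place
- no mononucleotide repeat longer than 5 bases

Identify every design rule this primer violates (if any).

Fails: GC content.

Base counts: A=3, T=2, G=5, C=11 (length 21).
Tm: Tm = 2·5 + 4·16 = 74°C ✓
GC content: GC 16/21 = 76.2%, outside 44.9–55.1% ✗
homopolymer run: longest run = 3 ✓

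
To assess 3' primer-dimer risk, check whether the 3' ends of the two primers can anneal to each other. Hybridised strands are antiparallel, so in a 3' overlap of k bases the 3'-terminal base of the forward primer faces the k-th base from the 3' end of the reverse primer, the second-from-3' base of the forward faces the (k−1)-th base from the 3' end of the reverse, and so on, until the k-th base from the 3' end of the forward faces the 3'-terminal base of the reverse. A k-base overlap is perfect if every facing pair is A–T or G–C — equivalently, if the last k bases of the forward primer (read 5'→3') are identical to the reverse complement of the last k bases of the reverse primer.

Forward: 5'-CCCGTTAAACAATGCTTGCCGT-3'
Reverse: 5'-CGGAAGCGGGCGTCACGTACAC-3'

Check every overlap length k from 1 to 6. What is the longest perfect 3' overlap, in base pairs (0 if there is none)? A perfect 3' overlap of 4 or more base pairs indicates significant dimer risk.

Longest perfect overlap: 2 complementary base pairs; below the dimer-risk threshold (threshold 4).

Last 6 bases (5'→3') — forward …TGCCGT, reverse …GTACAC.
Reverse complement of the reverse primer's last 6 bases: GTGTAC; its first k bases are the reverse complement of the reverse primer's last k bases, so a perfect k-base overlap needs the forward primer's last k bases to equal them.
Comparing (forward last k vs required): k=1: T vs G ✗; k=2: GT vs GT ✓; k=3: CGT vs GTG ✗; k=4: CCGT vs GTGT ✗; k=5: GCCGT vs GTGTA ✗; k=6: TGCCGT vs GTGTAC ✗.
Only k = 2 is perfect, so the longest perfect 3' overlap is 2.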